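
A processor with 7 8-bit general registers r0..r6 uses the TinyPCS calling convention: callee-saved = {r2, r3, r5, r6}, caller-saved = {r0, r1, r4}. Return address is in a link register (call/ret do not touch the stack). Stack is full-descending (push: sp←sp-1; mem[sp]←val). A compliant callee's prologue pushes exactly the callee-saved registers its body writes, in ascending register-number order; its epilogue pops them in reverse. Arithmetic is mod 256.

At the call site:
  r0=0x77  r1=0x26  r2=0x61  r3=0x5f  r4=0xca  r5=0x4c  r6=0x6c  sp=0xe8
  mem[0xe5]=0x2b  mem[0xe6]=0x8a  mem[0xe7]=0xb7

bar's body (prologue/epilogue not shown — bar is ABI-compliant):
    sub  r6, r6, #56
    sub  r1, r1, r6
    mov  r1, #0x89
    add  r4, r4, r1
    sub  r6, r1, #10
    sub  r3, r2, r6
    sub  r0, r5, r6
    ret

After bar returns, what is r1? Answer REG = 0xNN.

prologue: push r3 -> mem[0xe7]=0x5f, sp=0xe7
prologue: push r6 -> mem[0xe6]=0x6c, sp=0xe6
body[0] sub  r6, r6, #56 -> r6=0x34
body[1] sub  r1, r1, r6 -> r1=0xf2
body[2] mov  r1, #0x89 -> r1=0x89
body[3] add  r4, r4, r1 -> r4=0x53
body[4] sub  r6, r1, #10 -> r6=0x7f
body[5] sub  r3, r2, r6 -> r3=0xe2
body[6] sub  r0, r5, r6 -> r0=0xcd
epilogue: pop r6=0x6c, sp=0xe7
epilogue: pop r3=0x5f, sp=0xe8
r1 is caller-saved -> body value

REG = 0x89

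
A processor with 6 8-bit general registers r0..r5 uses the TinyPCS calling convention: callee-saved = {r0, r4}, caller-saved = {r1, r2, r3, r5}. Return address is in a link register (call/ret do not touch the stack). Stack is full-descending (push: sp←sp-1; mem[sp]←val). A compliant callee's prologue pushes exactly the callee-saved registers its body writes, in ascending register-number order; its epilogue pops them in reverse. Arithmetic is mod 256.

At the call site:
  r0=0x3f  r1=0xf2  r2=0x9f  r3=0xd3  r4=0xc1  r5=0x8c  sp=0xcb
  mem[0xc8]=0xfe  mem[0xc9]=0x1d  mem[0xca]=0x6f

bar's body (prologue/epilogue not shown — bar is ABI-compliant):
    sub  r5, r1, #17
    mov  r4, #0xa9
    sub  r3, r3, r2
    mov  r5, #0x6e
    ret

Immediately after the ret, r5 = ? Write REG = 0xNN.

prologue: push r4 → mem[0xca]=0xc1, sp=0xca
body[0] sub  r5, r1, #17 → r5=0xe1
body[1] mov  r4, #0xa9 → r4=0xa9
body[2] sub  r3, r3, r2 → r3=0x34
body[3] mov  r5, #0x6e → r5=0x6e
epilogue: pop r4=0xc1, sp=0xcb
r5 is caller-saved → body value

REG = 0x6e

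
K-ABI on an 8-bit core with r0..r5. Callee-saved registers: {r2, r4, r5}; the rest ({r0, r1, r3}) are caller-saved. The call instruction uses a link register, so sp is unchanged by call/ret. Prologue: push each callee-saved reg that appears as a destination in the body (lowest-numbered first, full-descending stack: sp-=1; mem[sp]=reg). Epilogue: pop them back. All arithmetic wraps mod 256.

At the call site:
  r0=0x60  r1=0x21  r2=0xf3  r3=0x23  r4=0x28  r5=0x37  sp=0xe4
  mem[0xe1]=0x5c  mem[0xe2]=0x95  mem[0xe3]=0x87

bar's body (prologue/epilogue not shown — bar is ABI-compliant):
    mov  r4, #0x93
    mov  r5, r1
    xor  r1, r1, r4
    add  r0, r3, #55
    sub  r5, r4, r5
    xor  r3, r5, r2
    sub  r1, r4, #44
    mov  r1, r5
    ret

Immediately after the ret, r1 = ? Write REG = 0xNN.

prologue: push r4 -> mem[0xe3]=0x28, sp=0xe3
prologue: push r5 -> mem[0xe2]=0x37, sp=0xe2
body[0] mov  r4, #0x93 -> r4=0x93
body[1] mov  r5, r1 -> r5=0x21
body[2] xor  r1, r1, r4 -> r1=0xb2
body[3] add  r0, r3, #55 -> r0=0x5a
body[4] sub  r5, r4, r5 -> r5=0x72
body[5] xor  r3, r5, r2 -> r3=0x81
body[6] sub  r1, r4, #44 -> r1=0x67
body[7] mov  r1, r5 -> r1=0x72
epilogue: pop r5=0x37, sp=0xe3
epilogue: pop r4=0x28, sp=0xe4
r1 is caller-saved -> body value

REG = 0x72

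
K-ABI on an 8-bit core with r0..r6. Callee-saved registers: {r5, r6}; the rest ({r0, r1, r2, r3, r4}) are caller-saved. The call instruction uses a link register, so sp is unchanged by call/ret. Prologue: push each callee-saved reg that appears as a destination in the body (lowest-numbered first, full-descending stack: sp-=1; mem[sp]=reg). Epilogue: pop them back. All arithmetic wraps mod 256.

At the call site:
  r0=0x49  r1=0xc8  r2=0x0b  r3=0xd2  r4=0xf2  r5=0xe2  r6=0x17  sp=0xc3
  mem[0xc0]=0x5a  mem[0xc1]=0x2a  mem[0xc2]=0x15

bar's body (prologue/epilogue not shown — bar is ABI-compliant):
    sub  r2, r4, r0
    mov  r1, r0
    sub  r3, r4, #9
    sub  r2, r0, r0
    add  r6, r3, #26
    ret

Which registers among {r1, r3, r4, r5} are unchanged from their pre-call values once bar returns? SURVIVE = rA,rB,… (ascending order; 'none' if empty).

SURVIVE = r4,r5

prologue: push r6 → mem[0xc2]=0x17, sp=0xc2
body[0] sub  r2, r4, r0 → r2=0xa9
body[1] mov  r1, r0 → r1=0x49
body[2] sub  r3, r4, #9 → r3=0xe9
body[3] sub  r2, r0, r0 → r2=0x00
body[4] add  r6, r3, #26 → r6=0x03
epilogue: pop r6=0x17, sp=0xc3
r1: caller-saved, written=True
r3: caller-saved, written=True
r4: caller-saved, written=False
r5: callee-saved, written=False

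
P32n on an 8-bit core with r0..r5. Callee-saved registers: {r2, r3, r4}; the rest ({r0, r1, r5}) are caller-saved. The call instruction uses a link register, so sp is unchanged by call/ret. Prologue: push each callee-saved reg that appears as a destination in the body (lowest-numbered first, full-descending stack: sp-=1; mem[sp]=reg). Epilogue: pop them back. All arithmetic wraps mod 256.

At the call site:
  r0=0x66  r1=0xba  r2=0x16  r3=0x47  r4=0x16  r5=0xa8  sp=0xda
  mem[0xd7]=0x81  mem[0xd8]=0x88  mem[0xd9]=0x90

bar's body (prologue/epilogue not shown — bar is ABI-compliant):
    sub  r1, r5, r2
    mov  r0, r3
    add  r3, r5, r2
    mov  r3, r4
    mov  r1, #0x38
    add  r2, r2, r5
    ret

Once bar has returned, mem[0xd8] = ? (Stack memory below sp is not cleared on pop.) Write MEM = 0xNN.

MEM = 0x47

prologue: push r2 → mem[0xd9]=0x16, sp=0xd9
prologue: push r3 → mem[0xd8]=0x47, sp=0xd8
body[0] sub  r1, r5, r2 → r1=0x92
body[1] mov  r0, r3 → r0=0x47
body[2] add  r3, r5, r2 → r3=0xbe
body[3] mov  r3, r4 → r3=0x16
body[4] mov  r1, #0x38 → r1=0x38
body[5] add  r2, r2, r5 → r2=0xbe
epilogue: pop r3=0x47, sp=0xd9
epilogue: pop r2=0x16, sp=0xda
prologue pushed ['r2', 'r3'] at ['0xd9', '0xd8']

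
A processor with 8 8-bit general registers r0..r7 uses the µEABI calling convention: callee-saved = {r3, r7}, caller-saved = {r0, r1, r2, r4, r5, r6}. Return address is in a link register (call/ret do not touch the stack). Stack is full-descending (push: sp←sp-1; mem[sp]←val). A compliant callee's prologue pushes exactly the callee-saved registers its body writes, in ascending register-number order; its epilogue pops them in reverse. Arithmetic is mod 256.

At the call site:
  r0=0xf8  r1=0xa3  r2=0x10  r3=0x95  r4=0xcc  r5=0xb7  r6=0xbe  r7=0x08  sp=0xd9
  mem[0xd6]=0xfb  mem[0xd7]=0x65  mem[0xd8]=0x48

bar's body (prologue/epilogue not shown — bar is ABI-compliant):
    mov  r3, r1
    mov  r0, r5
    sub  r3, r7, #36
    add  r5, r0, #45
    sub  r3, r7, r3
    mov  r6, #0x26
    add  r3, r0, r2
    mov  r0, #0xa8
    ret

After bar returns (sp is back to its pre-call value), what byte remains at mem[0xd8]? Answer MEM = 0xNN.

prologue: push r3 -> mem[0xd8]=0x95, sp=0xd8
body[0] mov  r3, r1 -> r3=0xa3
body[1] mov  r0, r5 -> r0=0xb7
body[2] sub  r3, r7, #36 -> r3=0xe4
body[3] add  r5, r0, #45 -> r5=0xe4
body[4] sub  r3, r7, r3 -> r3=0x24
body[5] mov  r6, #0x26 -> r6=0x26
body[6] add  r3, r0, r2 -> r3=0xc7
body[7] mov  r0, #0xa8 -> r0=0xa8
epilogue: pop r3=0x95, sp=0xd9
prologue pushed ['r3'] at ['0xd8']

MEM = 0x95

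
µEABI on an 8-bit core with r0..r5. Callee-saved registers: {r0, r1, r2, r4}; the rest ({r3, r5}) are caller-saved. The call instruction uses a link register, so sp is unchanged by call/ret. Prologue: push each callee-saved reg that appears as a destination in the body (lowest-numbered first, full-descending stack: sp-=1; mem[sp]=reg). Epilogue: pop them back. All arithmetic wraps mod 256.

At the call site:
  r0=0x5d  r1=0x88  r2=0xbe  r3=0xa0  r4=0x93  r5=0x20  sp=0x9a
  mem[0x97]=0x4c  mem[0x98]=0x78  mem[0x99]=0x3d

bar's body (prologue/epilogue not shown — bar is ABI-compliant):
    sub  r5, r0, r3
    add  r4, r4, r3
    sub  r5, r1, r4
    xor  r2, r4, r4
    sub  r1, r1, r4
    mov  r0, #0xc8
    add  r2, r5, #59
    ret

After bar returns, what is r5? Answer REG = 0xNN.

prologue: push r0 -> mem[0x99]=0x5d, sp=0x99
prologue: push r1 -> mem[0x98]=0x88, sp=0x98
prologue: push r2 -> mem[0x97]=0xbe, sp=0x97
prologue: push r4 -> mem[0x96]=0x93, sp=0x96
body[0] sub  r5, r0, r3 -> r5=0xbd
body[1] add  r4, r4, r3 -> r4=0x33
body[2] sub  r5, r1, r4 -> r5=0x55
body[3] xor  r2, r4, r4 -> r2=0x00
body[4] sub  r1, r1, r4 -> r1=0x55
body[5] mov  r0, #0xc8 -> r0=0xc8
body[6] add  r2, r5, #59 -> r2=0x90
epilogue: pop r4=0x93, sp=0x97
epilogue: pop r2=0xbe, sp=0x98
epilogue: pop r1=0x88, sp=0x99
epilogue: pop r0=0x5d, sp=0x9a
r5 is caller-saved -> body value

REG = 0x55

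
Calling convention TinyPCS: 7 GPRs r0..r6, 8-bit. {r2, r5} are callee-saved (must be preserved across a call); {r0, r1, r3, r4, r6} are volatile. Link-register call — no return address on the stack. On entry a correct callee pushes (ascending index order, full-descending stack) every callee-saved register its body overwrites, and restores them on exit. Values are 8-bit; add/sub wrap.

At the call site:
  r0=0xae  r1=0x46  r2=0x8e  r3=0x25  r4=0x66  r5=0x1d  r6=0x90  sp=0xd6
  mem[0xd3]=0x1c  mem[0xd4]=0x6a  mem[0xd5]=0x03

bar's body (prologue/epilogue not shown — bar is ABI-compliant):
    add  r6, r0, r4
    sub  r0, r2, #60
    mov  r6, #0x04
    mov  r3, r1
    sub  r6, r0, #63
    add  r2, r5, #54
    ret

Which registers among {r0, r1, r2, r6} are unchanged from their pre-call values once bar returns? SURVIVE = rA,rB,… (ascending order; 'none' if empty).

SURVIVE = r1,r2

prologue: push r2 -> mem[0xd5]=0x8e, sp=0xd5
body[0] add  r6, r0, r4 -> r6=0x14
body[1] sub  r0, r2, #60 -> r0=0x52
body[2] mov  r6, #0x04 -> r6=0x04
body[3] mov  r3, r1 -> r3=0x46
body[4] sub  r6, r0, #63 -> r6=0x13
body[5] add  r2, r5, #54 -> r2=0x53
epilogue: pop r2=0x8e, sp=0xd6
r0: caller-saved, written=True
r1: caller-saved, written=False
r2: callee-saved, written=True
r6: caller-saved, written=True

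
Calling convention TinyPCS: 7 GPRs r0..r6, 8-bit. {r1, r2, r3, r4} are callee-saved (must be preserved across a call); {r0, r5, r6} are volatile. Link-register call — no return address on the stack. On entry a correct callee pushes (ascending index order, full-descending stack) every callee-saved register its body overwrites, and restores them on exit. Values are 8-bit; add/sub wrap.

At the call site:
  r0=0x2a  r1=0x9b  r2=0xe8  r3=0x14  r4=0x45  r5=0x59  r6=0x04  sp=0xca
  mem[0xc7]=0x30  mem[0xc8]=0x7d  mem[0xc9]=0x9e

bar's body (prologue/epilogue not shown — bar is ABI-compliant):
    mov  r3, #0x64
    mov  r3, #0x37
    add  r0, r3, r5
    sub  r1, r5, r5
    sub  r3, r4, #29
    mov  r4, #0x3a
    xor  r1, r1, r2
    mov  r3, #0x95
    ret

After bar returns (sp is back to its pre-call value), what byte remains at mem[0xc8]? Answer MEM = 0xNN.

prologue: push r1 → mem[0xc9]=0x9b, sp=0xc9
prologue: push r3 → mem[0xc8]=0x14, sp=0xc8
prologue: push r4 → mem[0xc7]=0x45, sp=0xc7
body[0] mov  r3, #0x64 → r3=0x64
body[1] mov  r3, #0x37 → r3=0x37
body[2] add  r0, r3, r5 → r0=0x90
body[3] sub  r1, r5, r5 → r1=0x00
body[4] sub  r3, r4, #29 → r3=0x28
body[5] mov  r4, #0x3a → r4=0x3a
body[6] xor  r1, r1, r2 → r1=0xe8
body[7] mov  r3, #0x95 → r3=0x95
epilogue: pop r4=0x45, sp=0xc8
epilogue: pop r3=0x14, sp=0xc9
epilogue: pop r1=0x9b, sp=0xca
prologue pushed ['r1', 'r3', 'r4'] at ['0xc9', '0xc8', '0xc7']

MEM = 0x14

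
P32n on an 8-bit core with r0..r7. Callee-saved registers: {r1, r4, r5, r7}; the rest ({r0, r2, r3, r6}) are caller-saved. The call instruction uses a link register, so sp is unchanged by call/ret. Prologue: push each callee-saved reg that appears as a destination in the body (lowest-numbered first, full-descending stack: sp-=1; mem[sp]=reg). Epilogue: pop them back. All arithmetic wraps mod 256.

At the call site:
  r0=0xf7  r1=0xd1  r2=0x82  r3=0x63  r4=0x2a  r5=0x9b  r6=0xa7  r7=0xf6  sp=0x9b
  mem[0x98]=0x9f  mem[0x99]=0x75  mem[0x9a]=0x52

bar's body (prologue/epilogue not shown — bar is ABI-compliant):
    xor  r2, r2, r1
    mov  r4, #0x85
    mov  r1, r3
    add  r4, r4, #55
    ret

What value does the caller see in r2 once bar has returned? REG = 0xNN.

REG = 0x53

prologue: push r1 → mem[0x9a]=0xd1, sp=0x9a
prologue: push r4 → mem[0x99]=0x2a, sp=0x99
body[0] xor  r2, r2, r1 → r2=0x53
body[1] mov  r4, #0x85 → r4=0x85
body[2] mov  r1, r3 → r1=0x63
body[3] add  r4, r4, #55 → r4=0xbc
epilogue: pop r4=0x2a, sp=0x9a
epilogue: pop r1=0xd1, sp=0x9b
r2 is caller-saved → body value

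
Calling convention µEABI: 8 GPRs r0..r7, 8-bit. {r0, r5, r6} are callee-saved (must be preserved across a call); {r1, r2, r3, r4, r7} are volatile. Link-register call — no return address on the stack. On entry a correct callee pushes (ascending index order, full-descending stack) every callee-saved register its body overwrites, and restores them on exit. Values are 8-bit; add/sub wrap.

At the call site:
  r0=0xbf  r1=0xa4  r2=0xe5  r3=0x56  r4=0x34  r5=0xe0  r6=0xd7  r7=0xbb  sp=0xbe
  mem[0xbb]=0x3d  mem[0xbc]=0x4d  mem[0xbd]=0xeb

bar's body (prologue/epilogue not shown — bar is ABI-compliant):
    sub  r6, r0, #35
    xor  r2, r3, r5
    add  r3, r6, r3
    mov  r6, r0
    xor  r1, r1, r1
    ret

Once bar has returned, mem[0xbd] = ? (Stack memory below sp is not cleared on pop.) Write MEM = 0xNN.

prologue: push r6 -> mem[0xbd]=0xd7, sp=0xbd
body[0] sub  r6, r0, #35 -> r6=0x9c
body[1] xor  r2, r3, r5 -> r2=0xb6
body[2] add  r3, r6, r3 -> r3=0xf2
body[3] mov  r6, r0 -> r6=0xbf
body[4] xor  r1, r1, r1 -> r1=0x00
epilogue: pop r6=0xd7, sp=0xbe
prologue pushed ['r6'] at ['0xbd']

MEM = 0xd7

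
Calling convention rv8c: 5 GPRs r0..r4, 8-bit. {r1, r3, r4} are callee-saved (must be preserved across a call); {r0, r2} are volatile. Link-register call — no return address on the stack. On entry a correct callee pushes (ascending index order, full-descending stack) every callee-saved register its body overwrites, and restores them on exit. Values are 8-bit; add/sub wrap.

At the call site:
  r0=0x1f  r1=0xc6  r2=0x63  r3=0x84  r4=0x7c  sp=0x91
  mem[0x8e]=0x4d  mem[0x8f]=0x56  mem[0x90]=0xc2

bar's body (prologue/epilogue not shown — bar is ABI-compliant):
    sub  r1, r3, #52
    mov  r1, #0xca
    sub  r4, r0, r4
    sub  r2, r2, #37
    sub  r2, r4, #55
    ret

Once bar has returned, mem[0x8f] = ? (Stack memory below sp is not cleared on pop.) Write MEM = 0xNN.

prologue: push r1 → mem[0x90]=0xc6, sp=0x90
prologue: push r4 → mem[0x8f]=0x7c, sp=0x8f
body[0] sub  r1, r3, #52 → r1=0x50
body[1] mov  r1, #0xca → r1=0xca
body[2] sub  r4, r0, r4 → r4=0xa3
body[3] sub  r2, r2, #37 → r2=0x3e
body[4] sub  r2, r4, #55 → r2=0x6c
epilogue: pop r4=0x7c, sp=0x90
epilogue: pop r1=0xc6, sp=0x91
prologue pushed ['r1', 'r4'] at ['0x90', '0x8f']

MEM = 0x7c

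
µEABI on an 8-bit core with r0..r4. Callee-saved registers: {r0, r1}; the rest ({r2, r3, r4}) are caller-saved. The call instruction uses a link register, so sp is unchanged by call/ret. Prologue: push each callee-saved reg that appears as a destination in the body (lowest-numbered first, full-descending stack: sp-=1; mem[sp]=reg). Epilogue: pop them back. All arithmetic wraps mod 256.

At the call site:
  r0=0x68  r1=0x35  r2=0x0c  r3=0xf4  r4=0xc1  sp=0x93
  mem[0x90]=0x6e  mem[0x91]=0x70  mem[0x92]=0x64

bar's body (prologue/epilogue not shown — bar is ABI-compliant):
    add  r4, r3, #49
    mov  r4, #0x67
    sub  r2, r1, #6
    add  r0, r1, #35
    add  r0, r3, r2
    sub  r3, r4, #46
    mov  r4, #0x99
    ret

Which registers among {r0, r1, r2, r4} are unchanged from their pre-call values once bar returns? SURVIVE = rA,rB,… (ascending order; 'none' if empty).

prologue: push r0 -> mem[0x92]=0x68, sp=0x92
body[0] add  r4, r3, #49 -> r4=0x25
body[1] mov  r4, #0x67 -> r4=0x67
body[2] sub  r2, r1, #6 -> r2=0x2f
body[3] add  r0, r1, #35 -> r0=0x58
body[4] add  r0, r3, r2 -> r0=0x23
body[5] sub  r3, r4, #46 -> r3=0x39
body[6] mov  r4, #0x99 -> r4=0x99
epilogue: pop r0=0x68, sp=0x93
r0: callee-saved, written=True
r1: callee-saved, written=False
r2: caller-saved, written=True
r4: caller-saved, written=True

SURVIVE = r0,r1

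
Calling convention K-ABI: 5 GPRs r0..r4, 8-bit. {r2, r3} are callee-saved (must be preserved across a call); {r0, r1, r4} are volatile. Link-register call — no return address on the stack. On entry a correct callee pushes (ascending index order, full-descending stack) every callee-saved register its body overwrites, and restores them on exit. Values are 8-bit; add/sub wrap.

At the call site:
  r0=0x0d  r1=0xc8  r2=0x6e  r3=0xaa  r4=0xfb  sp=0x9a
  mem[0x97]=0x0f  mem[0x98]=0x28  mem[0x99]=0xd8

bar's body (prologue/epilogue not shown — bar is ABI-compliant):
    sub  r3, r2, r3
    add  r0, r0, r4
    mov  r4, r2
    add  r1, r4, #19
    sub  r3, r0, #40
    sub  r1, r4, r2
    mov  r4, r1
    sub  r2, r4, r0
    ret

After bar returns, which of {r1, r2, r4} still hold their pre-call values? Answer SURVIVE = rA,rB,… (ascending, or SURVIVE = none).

prologue: push r2 → mem[0x99]=0x6e, sp=0x99
prologue: push r3 → mem[0x98]=0xaa, sp=0x98
body[0] sub  r3, r2, r3 → r3=0xc4
body[1] add  r0, r0, r4 → r0=0x08
body[2] mov  r4, r2 → r4=0x6e
body[3] add  r1, r4, #19 → r1=0x81
body[4] sub  r3, r0, #40 → r3=0xe0
body[5] sub  r1, r4, r2 → r1=0x00
body[6] mov  r4, r1 → r4=0x00
body[7] sub  r2, r4, r0 → r2=0xf8
epilogue: pop r3=0xaa, sp=0x99
epilogue: pop r2=0x6e, sp=0x9a
r1: caller-saved, written=True
r2: callee-saved, written=True
r4: caller-saved, written=True

SURVIVE = r2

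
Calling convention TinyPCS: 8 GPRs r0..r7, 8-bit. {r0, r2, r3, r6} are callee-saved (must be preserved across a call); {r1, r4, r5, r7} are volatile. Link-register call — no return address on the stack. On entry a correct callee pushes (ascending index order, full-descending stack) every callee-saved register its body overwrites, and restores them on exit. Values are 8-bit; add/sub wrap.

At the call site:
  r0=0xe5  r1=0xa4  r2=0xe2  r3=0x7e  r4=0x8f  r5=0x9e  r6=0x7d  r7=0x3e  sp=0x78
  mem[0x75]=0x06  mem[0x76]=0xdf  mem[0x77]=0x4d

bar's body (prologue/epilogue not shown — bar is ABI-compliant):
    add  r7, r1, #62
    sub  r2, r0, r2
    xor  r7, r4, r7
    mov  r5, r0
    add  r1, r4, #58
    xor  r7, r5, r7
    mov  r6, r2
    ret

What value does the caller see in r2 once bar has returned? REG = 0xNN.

prologue: push r2 → mem[0x77]=0xe2, sp=0x77
prologue: push r6 → mem[0x76]=0x7d, sp=0x76
body[0] add  r7, r1, #62 → r7=0xe2
body[1] sub  r2, r0, r2 → r2=0x03
body[2] xor  r7, r4, r7 → r7=0x6d
body[3] mov  r5, r0 → r5=0xe5
body[4] add  r1, r4, #58 → r1=0xc9
body[5] xor  r7, r5, r7 → r7=0x88
body[6] mov  r6, r2 → r6=0x03
epilogue: pop r6=0x7d, sp=0x77
epilogue: pop r2=0xe2, sp=0x78
r2 is callee-saved → restored

REG = 0xe2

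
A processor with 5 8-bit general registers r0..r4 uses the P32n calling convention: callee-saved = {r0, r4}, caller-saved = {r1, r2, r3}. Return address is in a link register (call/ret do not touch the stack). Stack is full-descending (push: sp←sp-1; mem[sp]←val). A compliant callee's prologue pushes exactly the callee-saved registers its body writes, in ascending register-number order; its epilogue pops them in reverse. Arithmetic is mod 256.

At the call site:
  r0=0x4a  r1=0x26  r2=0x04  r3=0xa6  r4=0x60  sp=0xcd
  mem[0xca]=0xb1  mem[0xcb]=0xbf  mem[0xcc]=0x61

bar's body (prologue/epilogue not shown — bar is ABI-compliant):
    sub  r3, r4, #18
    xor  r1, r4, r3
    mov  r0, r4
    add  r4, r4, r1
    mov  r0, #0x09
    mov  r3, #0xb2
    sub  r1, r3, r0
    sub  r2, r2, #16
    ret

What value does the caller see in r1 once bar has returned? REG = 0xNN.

REG = 0xa9

prologue: push r0 → mem[0xcc]=0x4a, sp=0xcc
prologue: push r4 → mem[0xcb]=0x60, sp=0xcb
body[0] sub  r3, r4, #18 → r3=0x4e
body[1] xor  r1, r4, r3 → r1=0x2e
body[2] mov  r0, r4 → r0=0x60
body[3] add  r4, r4, r1 → r4=0x8e
body[4] mov  r0, #0x09 → r0=0x09
body[5] mov  r3, #0xb2 → r3=0xb2
body[6] sub  r1, r3, r0 → r1=0xa9
body[7] sub  r2, r2, #16 → r2=0xf4
epilogue: pop r4=0x60, sp=0xcc
epilogue: pop r0=0x4a, sp=0xcd
r1 is caller-saved → body value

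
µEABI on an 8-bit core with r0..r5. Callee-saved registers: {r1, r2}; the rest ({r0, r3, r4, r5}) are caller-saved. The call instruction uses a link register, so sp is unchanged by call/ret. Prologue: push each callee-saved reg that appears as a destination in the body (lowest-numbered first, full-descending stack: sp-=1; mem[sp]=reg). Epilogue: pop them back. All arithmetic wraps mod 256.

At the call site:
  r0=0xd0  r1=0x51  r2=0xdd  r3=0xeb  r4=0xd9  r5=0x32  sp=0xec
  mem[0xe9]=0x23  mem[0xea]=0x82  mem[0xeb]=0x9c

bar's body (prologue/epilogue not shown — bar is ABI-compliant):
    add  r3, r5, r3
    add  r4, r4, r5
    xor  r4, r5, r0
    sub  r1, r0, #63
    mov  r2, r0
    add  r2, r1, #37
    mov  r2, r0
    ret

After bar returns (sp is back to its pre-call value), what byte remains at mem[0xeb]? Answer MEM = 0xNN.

prologue: push r1 -> mem[0xeb]=0x51, sp=0xeb
prologue: push r2 -> mem[0xea]=0xdd, sp=0xea
body[0] add  r3, r5, r3 -> r3=0x1d
body[1] add  r4, r4, r5 -> r4=0x0b
body[2] xor  r4, r5, r0 -> r4=0xe2
body[3] sub  r1, r0, #63 -> r1=0x91
body[4] mov  r2, r0 -> r2=0xd0
body[5] add  r2, r1, #37 -> r2=0xb6
body[6] mov  r2, r0 -> r2=0xd0
epilogue: pop r2=0xdd, sp=0xeb
epilogue: pop r1=0x51, sp=0xec
prologue pushed ['r1', 'r2'] at ['0xeb', '0xea']

MEM = 0x51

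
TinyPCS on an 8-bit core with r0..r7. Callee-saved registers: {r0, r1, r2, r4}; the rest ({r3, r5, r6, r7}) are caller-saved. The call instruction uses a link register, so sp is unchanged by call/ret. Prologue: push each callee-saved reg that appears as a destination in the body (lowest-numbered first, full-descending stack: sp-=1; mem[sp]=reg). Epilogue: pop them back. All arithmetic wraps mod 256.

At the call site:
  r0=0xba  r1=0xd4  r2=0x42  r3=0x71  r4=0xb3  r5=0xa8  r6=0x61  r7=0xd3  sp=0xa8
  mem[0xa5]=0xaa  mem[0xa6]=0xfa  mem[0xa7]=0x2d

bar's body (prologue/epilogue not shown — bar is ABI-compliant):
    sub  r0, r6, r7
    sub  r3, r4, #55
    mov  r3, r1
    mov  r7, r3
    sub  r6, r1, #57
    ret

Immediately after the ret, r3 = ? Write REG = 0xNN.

prologue: push r0 → mem[0xa7]=0xba, sp=0xa7
body[0] sub  r0, r6, r7 → r0=0x8e
body[1] sub  r3, r4, #55 → r3=0x7c
body[2] mov  r3, r1 → r3=0xd4
body[3] mov  r7, r3 → r7=0xd4
body[4] sub  r6, r1, #57 → r6=0x9b
epilogue: pop r0=0xba, sp=0xa8
r3 is caller-saved → body value

REG = 0xd4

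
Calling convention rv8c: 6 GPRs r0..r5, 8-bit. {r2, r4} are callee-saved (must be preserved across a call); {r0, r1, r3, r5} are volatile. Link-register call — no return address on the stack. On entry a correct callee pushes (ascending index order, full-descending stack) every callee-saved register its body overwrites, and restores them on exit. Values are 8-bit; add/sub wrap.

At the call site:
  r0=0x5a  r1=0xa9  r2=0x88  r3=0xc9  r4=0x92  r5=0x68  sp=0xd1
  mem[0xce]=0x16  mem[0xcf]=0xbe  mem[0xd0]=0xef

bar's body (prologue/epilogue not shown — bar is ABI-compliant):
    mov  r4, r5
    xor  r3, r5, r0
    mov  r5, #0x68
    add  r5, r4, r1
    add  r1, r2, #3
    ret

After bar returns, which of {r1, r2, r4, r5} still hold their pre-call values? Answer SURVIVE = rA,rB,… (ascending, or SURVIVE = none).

SURVIVE = r2,r4

prologue: push r4 -> mem[0xd0]=0x92, sp=0xd0
body[0] mov  r4, r5 -> r4=0x68
body[1] xor  r3, r5, r0 -> r3=0x32
body[2] mov  r5, #0x68 -> r5=0x68
body[3] add  r5, r4, r1 -> r5=0x11
body[4] add  r1, r2, #3 -> r1=0x8b
epilogue: pop r4=0x92, sp=0xd1
r1: caller-saved, written=True
r2: callee-saved, written=False
r4: callee-saved, written=True
r5: caller-saved, written=True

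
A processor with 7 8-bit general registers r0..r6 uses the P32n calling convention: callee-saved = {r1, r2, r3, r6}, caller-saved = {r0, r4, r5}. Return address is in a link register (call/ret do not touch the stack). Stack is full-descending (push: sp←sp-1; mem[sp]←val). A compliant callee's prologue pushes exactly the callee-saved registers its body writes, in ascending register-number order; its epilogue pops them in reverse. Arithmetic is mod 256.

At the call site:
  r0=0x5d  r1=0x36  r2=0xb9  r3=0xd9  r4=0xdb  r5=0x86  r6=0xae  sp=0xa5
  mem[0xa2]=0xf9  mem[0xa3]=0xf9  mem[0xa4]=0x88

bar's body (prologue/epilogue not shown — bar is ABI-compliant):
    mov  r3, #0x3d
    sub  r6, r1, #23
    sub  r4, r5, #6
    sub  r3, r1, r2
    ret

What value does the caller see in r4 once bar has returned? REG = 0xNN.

prologue: push r3 → mem[0xa4]=0xd9, sp=0xa4
prologue: push r6 → mem[0xa3]=0xae, sp=0xa3
body[0] mov  r3, #0x3d → r3=0x3d
body[1] sub  r6, r1, #23 → r6=0x1f
body[2] sub  r4, r5, #6 → r4=0x80
body[3] sub  r3, r1, r2 → r3=0x7d
epilogue: pop r6=0xae, sp=0xa4
epilogue: pop r3=0xd9, sp=0xa5
r4 is caller-saved → body value

REG = 0x80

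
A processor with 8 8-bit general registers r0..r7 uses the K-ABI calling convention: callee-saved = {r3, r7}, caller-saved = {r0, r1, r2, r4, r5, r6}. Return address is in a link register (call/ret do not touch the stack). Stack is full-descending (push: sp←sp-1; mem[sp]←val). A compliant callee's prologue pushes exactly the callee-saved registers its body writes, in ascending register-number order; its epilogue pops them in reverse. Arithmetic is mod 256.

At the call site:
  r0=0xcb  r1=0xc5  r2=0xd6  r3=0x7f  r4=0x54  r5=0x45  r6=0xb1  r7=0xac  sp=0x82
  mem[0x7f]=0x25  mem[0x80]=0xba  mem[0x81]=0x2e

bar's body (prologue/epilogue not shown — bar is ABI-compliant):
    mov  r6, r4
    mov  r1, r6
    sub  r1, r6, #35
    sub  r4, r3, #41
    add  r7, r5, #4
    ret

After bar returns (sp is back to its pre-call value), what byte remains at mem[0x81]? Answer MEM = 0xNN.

MEM = 0xac

prologue: push r7 → mem[0x81]=0xac, sp=0x81
body[0] mov  r6, r4 → r6=0x54
body[1] mov  r1, r6 → r1=0x54
body[2] sub  r1, r6, #35 → r1=0x31
body[3] sub  r4, r3, #41 → r4=0x56
body[4] add  r7, r5, #4 → r7=0x49
epilogue: pop r7=0xac, sp=0x82
prologue pushed ['r7'] at ['0x81']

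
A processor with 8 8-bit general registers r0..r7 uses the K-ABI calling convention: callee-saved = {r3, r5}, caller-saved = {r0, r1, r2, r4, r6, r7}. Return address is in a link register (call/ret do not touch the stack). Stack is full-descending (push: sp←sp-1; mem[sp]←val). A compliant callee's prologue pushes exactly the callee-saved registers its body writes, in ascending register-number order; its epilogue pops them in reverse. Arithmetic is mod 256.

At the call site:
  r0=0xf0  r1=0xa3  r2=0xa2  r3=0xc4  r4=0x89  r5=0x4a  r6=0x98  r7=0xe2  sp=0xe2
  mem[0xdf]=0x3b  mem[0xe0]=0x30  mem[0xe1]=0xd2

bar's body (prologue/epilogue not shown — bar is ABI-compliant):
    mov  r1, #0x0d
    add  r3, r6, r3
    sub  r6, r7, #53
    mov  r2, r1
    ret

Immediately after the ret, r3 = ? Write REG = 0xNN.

prologue: push r3 → mem[0xe1]=0xc4, sp=0xe1
body[0] mov  r1, #0x0d → r1=0x0d
body[1] add  r3, r6, r3 → r3=0x5c
body[2] sub  r6, r7, #53 → r6=0xad
body[3] mov  r2, r1 → r2=0x0d
epilogue: pop r3=0xc4, sp=0xe2
r3 is callee-saved → restored

REG = 0xc4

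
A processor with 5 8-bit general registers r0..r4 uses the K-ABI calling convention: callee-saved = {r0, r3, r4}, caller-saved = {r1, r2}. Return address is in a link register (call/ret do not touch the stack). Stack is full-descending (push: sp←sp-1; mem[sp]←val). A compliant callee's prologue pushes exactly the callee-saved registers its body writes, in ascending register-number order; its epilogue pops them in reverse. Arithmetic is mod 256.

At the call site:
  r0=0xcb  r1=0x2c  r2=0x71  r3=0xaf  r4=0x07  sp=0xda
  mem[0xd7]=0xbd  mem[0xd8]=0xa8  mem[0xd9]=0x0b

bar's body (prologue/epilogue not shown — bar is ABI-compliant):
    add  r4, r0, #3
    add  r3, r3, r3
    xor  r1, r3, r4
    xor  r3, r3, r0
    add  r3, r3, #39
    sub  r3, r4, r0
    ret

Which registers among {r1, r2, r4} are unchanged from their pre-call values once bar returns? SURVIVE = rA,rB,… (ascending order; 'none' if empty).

SURVIVE = r2,r4

prologue: push r3 -> mem[0xd9]=0xaf, sp=0xd9
prologue: push r4 -> mem[0xd8]=0x07, sp=0xd8
body[0] add  r4, r0, #3 -> r4=0xce
body[1] add  r3, r3, r3 -> r3=0x5e
body[2] xor  r1, r3, r4 -> r1=0x90
body[3] xor  r3, r3, r0 -> r3=0x95
body[4] add  r3, r3, #39 -> r3=0xbc
body[5] sub  r3, r4, r0 -> r3=0x03
epilogue: pop r4=0x07, sp=0xd9
epilogue: pop r3=0xaf, sp=0xda
r1: caller-saved, written=True
r2: caller-saved, written=False
r4: callee-saved, written=True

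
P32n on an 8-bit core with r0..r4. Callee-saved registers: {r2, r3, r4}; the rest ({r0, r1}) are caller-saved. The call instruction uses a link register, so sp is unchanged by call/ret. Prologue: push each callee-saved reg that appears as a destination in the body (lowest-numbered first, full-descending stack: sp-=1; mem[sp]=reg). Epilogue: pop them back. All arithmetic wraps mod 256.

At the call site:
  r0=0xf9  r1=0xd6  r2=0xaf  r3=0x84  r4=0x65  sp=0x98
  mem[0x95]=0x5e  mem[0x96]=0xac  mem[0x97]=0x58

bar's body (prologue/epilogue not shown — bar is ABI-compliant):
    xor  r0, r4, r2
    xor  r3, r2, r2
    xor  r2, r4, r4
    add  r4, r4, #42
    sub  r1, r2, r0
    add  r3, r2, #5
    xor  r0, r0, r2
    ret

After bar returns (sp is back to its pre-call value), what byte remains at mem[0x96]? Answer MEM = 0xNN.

prologue: push r2 -> mem[0x97]=0xaf, sp=0x97
prologue: push r3 -> mem[0x96]=0x84, sp=0x96
prologue: push r4 -> mem[0x95]=0x65, sp=0x95
body[0] xor  r0, r4, r2 -> r0=0xca
body[1] xor  r3, r2, r2 -> r3=0x00
body[2] xor  r2, r4, r4 -> r2=0x00
body[3] add  r4, r4, #42 -> r4=0x8f
body[4] sub  r1, r2, r0 -> r1=0x36
body[5] add  r3, r2, #5 -> r3=0x05
body[6] xor  r0, r0, r2 -> r0=0xca
epilogue: pop r4=0x65, sp=0x96
epilogue: pop r3=0x84, sp=0x97
epilogue: pop r2=0xaf, sp=0x98
prologue pushed ['r2', 'r3', 'r4'] at ['0x97', '0x96', '0x95']

MEM = 0x84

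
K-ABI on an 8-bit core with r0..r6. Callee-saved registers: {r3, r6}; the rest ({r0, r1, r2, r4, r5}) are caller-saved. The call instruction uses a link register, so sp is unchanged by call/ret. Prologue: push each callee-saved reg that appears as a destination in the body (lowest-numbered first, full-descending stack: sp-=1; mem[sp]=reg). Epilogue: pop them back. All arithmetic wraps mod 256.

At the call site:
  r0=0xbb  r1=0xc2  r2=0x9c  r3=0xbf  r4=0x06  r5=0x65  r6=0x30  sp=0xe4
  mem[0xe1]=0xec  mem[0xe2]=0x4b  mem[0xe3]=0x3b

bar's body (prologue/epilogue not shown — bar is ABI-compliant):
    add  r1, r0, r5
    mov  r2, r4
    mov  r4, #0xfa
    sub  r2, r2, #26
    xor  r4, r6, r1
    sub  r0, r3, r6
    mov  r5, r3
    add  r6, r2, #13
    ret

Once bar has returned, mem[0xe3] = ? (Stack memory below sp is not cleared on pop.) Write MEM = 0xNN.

MEM = 0x30

prologue: push r6 -> mem[0xe3]=0x30, sp=0xe3
body[0] add  r1, r0, r5 -> r1=0x20
body[1] mov  r2, r4 -> r2=0x06
body[2] mov  r4, #0xfa -> r4=0xfa
body[3] sub  r2, r2, #26 -> r2=0xec
body[4] xor  r4, r6, r1 -> r4=0x10
body[5] sub  r0, r3, r6 -> r0=0x8f
body[6] mov  r5, r3 -> r5=0xbf
body[7] add  r6, r2, #13 -> r6=0xf9
epilogue: pop r6=0x30, sp=0xe4
prologue pushed ['r6'] at ['0xe3']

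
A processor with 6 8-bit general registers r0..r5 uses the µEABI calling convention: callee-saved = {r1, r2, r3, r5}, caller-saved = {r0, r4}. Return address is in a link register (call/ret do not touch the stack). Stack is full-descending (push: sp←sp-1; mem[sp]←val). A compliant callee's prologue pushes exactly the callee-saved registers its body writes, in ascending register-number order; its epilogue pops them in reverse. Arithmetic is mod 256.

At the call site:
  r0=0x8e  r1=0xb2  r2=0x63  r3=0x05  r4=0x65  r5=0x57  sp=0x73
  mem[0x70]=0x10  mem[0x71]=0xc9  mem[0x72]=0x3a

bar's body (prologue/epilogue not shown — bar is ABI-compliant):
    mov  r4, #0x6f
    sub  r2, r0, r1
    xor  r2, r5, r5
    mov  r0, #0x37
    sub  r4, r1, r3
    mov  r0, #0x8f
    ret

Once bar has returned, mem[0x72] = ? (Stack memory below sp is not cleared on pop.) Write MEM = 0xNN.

MEM = 0x63

prologue: push r2 -> mem[0x72]=0x63, sp=0x72
body[0] mov  r4, #0x6f -> r4=0x6f
body[1] sub  r2, r0, r1 -> r2=0xdc
body[2] xor  r2, r5, r5 -> r2=0x00
body[3] mov  r0, #0x37 -> r0=0x37
body[4] sub  r4, r1, r3 -> r4=0xad
body[5] mov  r0, #0x8f -> r0=0x8f
epilogue: pop r2=0x63, sp=0x73
prologue pushed ['r2'] at ['0x72']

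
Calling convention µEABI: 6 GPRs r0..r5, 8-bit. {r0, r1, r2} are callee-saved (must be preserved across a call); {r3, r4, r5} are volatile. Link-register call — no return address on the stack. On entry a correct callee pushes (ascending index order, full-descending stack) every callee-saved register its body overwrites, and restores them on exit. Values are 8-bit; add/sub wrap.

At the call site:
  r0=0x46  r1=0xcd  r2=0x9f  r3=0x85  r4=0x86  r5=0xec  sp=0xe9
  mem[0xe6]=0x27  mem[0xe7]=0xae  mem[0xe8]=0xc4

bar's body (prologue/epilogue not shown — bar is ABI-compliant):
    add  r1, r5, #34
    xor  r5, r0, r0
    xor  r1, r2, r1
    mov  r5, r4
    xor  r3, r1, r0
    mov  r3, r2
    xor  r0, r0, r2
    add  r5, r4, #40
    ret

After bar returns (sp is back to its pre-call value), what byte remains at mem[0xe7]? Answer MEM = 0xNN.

MEM = 0xcd

prologue: push r0 → mem[0xe8]=0x46, sp=0xe8
prologue: push r1 → mem[0xe7]=0xcd, sp=0xe7
body[0] add  r1, r5, #34 → r1=0x0e
body[1] xor  r5, r0, r0 → r5=0x00
body[2] xor  r1, r2, r1 → r1=0x91
body[3] mov  r5, r4 → r5=0x86
body[4] xor  r3, r1, r0 → r3=0xd7
body[5] mov  r3, r2 → r3=0x9f
body[6] xor  r0, r0, r2 → r0=0xd9
body[7] add  r5, r4, #40 → r5=0xae
epilogue: pop r1=0xcd, sp=0xe8
epilogue: pop r0=0x46, sp=0xe9
prologue pushed ['r0', 'r1'] at ['0xe8', '0xe7']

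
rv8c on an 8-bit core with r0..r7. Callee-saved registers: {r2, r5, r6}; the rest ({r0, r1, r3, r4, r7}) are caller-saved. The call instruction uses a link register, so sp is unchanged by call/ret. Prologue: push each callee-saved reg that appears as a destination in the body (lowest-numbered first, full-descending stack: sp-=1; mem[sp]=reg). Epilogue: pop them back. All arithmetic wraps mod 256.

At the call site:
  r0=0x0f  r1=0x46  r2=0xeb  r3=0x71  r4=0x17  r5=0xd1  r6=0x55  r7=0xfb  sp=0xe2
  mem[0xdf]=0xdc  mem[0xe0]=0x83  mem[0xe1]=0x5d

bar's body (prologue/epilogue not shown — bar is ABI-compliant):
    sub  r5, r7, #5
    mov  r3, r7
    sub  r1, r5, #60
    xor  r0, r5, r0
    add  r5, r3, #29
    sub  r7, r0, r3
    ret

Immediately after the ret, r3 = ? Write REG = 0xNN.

prologue: push r5 -> mem[0xe1]=0xd1, sp=0xe1
body[0] sub  r5, r7, #5 -> r5=0xf6
body[1] mov  r3, r7 -> r3=0xfb
body[2] sub  r1, r5, #60 -> r1=0xba
body[3] xor  r0, r5, r0 -> r0=0xf9
body[4] add  r5, r3, #29 -> r5=0x18
body[5] sub  r7, r0, r3 -> r7=0xfe
epilogue: pop r5=0xd1, sp=0xe2
r3 is caller-saved -> body value

REG = 0xfb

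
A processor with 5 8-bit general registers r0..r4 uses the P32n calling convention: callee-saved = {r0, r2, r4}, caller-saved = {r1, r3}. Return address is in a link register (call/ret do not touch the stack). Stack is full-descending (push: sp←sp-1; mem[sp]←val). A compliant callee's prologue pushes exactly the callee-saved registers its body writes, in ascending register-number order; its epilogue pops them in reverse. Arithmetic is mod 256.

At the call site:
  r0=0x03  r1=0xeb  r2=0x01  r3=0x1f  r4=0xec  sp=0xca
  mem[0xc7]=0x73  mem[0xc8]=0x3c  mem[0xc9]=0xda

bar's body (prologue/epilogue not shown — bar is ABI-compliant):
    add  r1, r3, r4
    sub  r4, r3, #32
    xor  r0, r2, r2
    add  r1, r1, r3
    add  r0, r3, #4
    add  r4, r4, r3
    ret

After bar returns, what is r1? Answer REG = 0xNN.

prologue: push r0 → mem[0xc9]=0x03, sp=0xc9
prologue: push r4 → mem[0xc8]=0xec, sp=0xc8
body[0] add  r1, r3, r4 → r1=0x0b
body[1] sub  r4, r3, #32 → r4=0xff
body[2] xor  r0, r2, r2 → r0=0x00
body[3] add  r1, r1, r3 → r1=0x2a
body[4] add  r0, r3, #4 → r0=0x23
body[5] add  r4, r4, r3 → r4=0x1e
epilogue: pop r4=0xec, sp=0xc9
epilogue: pop r0=0x03, sp=0xca
r1 is caller-saved → body value

REG = 0x2a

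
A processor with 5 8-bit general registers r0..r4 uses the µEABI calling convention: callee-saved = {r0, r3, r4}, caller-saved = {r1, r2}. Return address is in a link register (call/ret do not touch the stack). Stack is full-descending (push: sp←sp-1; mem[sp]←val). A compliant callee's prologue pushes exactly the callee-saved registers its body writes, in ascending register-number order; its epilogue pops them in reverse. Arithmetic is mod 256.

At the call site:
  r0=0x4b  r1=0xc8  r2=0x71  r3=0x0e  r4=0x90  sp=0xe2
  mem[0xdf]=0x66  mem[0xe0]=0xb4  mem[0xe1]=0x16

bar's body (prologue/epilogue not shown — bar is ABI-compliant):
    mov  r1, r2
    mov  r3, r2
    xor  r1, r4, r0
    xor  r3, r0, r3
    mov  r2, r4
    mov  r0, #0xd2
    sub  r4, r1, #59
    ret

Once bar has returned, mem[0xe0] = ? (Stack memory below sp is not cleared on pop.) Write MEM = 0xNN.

prologue: push r0 -> mem[0xe1]=0x4b, sp=0xe1
prologue: push r3 -> mem[0xe0]=0x0e, sp=0xe0
prologue: push r4 -> mem[0xdf]=0x90, sp=0xdf
body[0] mov  r1, r2 -> r1=0x71
body[1] mov  r3, r2 -> r3=0x71
body[2] xor  r1, r4, r0 -> r1=0xdb
body[3] xor  r3, r0, r3 -> r3=0x3a
body[4] mov  r2, r4 -> r2=0x90
body[5] mov  r0, #0xd2 -> r0=0xd2
body[6] sub  r4, r1, #59 -> r4=0xa0
epilogue: pop r4=0x90, sp=0xe0
epilogue: pop r3=0x0e, sp=0xe1
epilogue: pop r0=0x4b, sp=0xe2
prologue pushed ['r0', 'r3', 'r4'] at ['0xe1', '0xe0', '0xdf']

MEM = 0x0e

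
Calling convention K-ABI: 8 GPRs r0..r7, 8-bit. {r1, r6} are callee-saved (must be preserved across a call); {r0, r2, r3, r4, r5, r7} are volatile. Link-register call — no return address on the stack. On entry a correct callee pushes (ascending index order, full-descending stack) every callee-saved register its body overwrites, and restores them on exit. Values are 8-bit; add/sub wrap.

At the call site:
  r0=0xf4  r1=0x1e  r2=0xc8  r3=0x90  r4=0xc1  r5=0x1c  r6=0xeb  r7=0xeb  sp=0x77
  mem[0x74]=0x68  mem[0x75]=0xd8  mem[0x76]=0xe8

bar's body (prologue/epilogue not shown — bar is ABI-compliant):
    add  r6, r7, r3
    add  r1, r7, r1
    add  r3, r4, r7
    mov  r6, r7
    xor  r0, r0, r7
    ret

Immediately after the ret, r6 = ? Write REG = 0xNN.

prologue: push r1 → mem[0x76]=0x1e, sp=0x76
prologue: push r6 → mem[0x75]=0xeb, sp=0x75
body[0] add  r6, r7, r3 → r6=0x7b
body[1] add  r1, r7, r1 → r1=0x09
body[2] add  r3, r4, r7 → r3=0xac
body[3] mov  r6, r7 → r6=0xeb
body[4] xor  r0, r0, r7 → r0=0x1f
epilogue: pop r6=0xeb, sp=0x76
epilogue: pop r1=0x1e, sp=0x77
r6 is callee-saved → restored

REG = 0xeb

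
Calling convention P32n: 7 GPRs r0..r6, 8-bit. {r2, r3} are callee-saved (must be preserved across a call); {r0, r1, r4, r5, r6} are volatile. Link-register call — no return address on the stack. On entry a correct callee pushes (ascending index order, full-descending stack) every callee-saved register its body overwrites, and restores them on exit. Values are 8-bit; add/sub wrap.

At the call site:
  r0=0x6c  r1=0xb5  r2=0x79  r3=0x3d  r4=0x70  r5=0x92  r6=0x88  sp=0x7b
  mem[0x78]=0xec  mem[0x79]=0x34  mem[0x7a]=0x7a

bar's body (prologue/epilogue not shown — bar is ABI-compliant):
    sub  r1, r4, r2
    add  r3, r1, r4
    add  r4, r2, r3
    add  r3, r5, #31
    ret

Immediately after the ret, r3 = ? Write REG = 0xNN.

REG = 0x3d

prologue: push r3 → mem[0x7a]=0x3d, sp=0x7a
body[0] sub  r1, r4, r2 → r1=0xf7
body[1] add  r3, r1, r4 → r3=0x67
body[2] add  r4, r2, r3 → r4=0xe0
body[3] add  r3, r5, #31 → r3=0xb1
epilogue: pop r3=0x3d, sp=0x7b
r3 is callee-saved → restored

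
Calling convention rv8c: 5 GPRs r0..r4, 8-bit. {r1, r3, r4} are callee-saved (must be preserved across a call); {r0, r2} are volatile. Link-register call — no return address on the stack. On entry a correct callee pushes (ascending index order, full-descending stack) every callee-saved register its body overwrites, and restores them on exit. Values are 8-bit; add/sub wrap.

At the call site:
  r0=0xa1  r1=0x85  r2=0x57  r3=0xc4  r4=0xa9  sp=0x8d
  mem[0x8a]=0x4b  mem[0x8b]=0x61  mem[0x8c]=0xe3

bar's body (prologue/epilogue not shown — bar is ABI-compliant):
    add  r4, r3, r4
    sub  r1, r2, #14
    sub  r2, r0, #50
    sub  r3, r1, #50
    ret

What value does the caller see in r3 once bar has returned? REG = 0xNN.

prologue: push r1 → mem[0x8c]=0x85, sp=0x8c
prologue: push r3 → mem[0x8b]=0xc4, sp=0x8b
prologue: push r4 → mem[0x8a]=0xa9, sp=0x8a
body[0] add  r4, r3, r4 → r4=0x6d
body[1] sub  r1, r2, #14 → r1=0x49
body[2] sub  r2, r0, #50 → r2=0x6f
body[3] sub  r3, r1, #50 → r3=0x17
epilogue: pop r4=0xa9, sp=0x8b
epilogue: pop r3=0xc4, sp=0x8c
epilogue: pop r1=0x85, sp=0x8d
r3 is callee-saved → restored

REG = 0xc4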